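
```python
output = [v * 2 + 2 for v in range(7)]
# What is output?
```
Trace:
  v=0
  v=1
  v=2
  v=3
  v=4
  v=5
  v=6
  output=[2, 4, 6, 8, 10, 12, 14]

Final answer: [2, 4, 6, 8, 10, 12, 14]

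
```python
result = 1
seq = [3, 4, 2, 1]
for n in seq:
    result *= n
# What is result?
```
Trace:
  result=1
  result=3, n=3
  result=12, n=4
  result=24, n=2
  result=24, n=1

Final answer: 24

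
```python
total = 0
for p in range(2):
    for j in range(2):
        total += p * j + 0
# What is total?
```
Trace:
  total=0
  total=0, p=0, j=0
  total=0, p=0, j=1
  total=0, p=1, j=0
  total=1, p=1, j=1

Final answer: 1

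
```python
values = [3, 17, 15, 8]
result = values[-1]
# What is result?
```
Trace:
  values=[3, 17, 15, 8]
  values=[3, 17, 15, 8], result=8

Final answer: 8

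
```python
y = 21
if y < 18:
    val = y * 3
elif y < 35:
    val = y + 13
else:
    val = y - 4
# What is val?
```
Trace:
  y=21
  y=21, val=34

Final answer: 34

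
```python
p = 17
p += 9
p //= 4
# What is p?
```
Trace:
  p=17
  p=26
  p=6

Final answer: 6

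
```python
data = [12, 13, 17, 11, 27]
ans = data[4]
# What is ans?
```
Trace:
  data=[12, 13, 17, 11, 27]
  data=[12, 13, 17, 11, 27], ans=27

Final answer: 27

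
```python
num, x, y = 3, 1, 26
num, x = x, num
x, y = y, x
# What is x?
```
Trace:
  num=3, x=1, y=26
  num=1, x=3, y=26
  num=1, x=26, y=3

Final answer: 26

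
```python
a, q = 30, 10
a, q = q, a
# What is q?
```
Trace:
  a=30, q=10
  a=10, q=30

Final answer: 30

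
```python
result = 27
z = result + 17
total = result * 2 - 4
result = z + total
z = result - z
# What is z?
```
Trace:
  result=27
  result=27, z=44
  result=27, z=44, total=50
  result=94, z=44, total=50
  result=94, z=50, total=50

Final answer: 50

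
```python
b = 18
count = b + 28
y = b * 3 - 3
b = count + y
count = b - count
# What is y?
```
Trace:
  b=18
  b=18, count=46
  b=18, count=46, y=51
  b=97, count=46, y=51
  b=97, count=51, y=51

Final answer: 51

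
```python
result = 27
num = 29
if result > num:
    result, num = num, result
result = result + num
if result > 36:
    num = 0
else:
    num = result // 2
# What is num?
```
Trace:
  result=27
  result=27, num=29
  result=27, num=29
  result=56, num=29
  result=56, num=0

Final answer: 0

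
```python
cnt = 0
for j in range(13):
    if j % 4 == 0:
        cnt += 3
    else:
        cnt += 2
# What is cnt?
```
Trace:
  cnt=0
  cnt=3, j=0
  cnt=5, j=1
  cnt=7, j=2
  cnt=9, j=3
  cnt=12, j=4
  cnt=14, j=5
  cnt=16, j=6
  cnt=18, j=7
  cnt=21, j=8
  cnt=23, j=9
  cnt=25, j=10
  cnt=27, j=11
  cnt=30, j=12

Final answer: 30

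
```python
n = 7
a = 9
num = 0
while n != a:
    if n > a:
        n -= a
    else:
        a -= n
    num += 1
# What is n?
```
Trace:
  n=7
  n=7, a=9
  n=7, a=9, num=0
  n=7, a=2, num=1
  n=5, a=2, num=2
  n=3, a=2, num=3
  n=1, a=2, num=4
  n=1, a=1, num=5

Final answer: 1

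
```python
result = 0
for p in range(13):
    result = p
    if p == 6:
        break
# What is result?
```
Trace:
  result=0
  result=0, p=0
  result=1, p=1
  result=2, p=2
  result=3, p=3
  result=4, p=4
  result=5, p=5
  result=6, p=6

Final answer: 6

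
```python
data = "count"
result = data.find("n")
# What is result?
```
Trace:
  data='count'
  data='count', result=3

Final answer: 3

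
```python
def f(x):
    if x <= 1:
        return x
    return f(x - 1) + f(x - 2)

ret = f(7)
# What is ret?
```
Call trace (a repeated sub-call is expanded the first time; later identical calls just restate its return value):
f(x=7)
  f(x=6)
    f(x=5)
      f(x=4)
        f(x=3)
          f(x=2)
            f(x=1)
            -> return 1
            f(x=0)
            -> return 0
          -> return 1
          f(x=1)
          -> return 1
        -> return 2
        f(x=2) -> return 1  (same call as traced above)
      -> return 3
      f(x=3) -> return 2  (same call as traced above)
    -> return 5
    f(x=4) -> return 3  (same call as traced above)
  -> return 8
  f(x=5) -> return 5  (same call as traced above)
-> return 13

Final answer: 13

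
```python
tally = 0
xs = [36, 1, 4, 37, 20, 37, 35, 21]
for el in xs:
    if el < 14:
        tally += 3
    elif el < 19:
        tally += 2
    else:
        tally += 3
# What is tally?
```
Trace:
  tally=0
  tally=3, el=36
  tally=6, el=1
  tally=9, el=4
  tally=12, el=37
  tally=15, el=20
  tally=18, el=37
  tally=21, el=35
  tally=24, el=21

Final answer: 24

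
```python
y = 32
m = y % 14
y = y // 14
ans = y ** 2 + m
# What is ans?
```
Trace:
  y=32
  y=32, m=4
  y=2, m=4
  y=2, m=4, ans=8

Final answer: 8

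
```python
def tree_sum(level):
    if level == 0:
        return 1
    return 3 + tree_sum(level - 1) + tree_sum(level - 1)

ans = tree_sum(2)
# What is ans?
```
Call trace (a repeated sub-call is expanded the first time; later identical calls just restate its return value):
tree_sum(level=2)
  tree_sum(level=1)
    tree_sum(level=0)
    -> return 1
    tree_sum(level=0)
    -> return 1
  -> return 5
  tree_sum(level=1) -> return 5  (same call as traced above)
-> return 13

Final answer: 13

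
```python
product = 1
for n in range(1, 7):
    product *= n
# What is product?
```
Trace:
  product=1
  product=1, n=1
  product=2, n=2
  product=6, n=3
  product=24, n=4
  product=120, n=5
  product=720, n=6

Final answer: 720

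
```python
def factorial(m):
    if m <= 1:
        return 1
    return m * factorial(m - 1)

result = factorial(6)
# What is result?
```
Call trace:
factorial(m=6)
  factorial(m=5)
    factorial(m=4)
      factorial(m=3)
        factorial(m=2)
          factorial(m=1)
          -> return 1
        -> return 2
      -> return 6
    -> return 24
  -> return 120
-> return 720

Final answer: 720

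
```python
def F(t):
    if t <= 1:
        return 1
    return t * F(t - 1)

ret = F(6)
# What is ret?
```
Call trace:
F(t=6)
  F(t=5)
    F(t=4)
      F(t=3)
        F(t=2)
          F(t=1)
          -> return 1
        -> return 2
      -> return 6
    -> return 24
  -> return 120
-> return 720

Final answer: 720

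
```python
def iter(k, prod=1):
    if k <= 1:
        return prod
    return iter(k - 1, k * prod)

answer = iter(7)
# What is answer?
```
Call trace:
iter(k=7, prod=1)
  iter(k=6, prod=7)
    iter(k=5, prod=42)
      iter(k=4, prod=210)
        iter(k=3, prod=840)
          iter(k=2, prod=2520)
            iter(k=1, prod=5040)
            -> return 5040
          -> return 5040
        -> return 5040
      -> return 5040
    -> return 5040
  -> return 5040
-> return 5040

Final answer: 5040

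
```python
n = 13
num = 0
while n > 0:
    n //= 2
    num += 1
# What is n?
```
Trace:
  n=13
  n=13, num=0
  n=6, num=1
  n=3, num=2
  n=1, num=3
  n=0, num=4

Final answer: 0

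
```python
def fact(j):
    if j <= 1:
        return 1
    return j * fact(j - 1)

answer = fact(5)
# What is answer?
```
Call trace:
fact(j=5)
  fact(j=4)
    fact(j=3)
      fact(j=2)
        fact(j=1)
        -> return 1
      -> return 2
    -> return 6
  -> return 24
-> return 120

Final answer: 120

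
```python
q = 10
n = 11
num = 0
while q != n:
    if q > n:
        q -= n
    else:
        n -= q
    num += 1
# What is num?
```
Trace:
  q=10
  q=10, n=11
  q=10, n=11, num=0
  q=10, n=1, num=1
  q=9, n=1, num=2
  q=8, n=1, num=3
  q=7, n=1, num=4
  q=6, n=1, num=5
  q=5, n=1, num=6
  q=4, n=1, num=7
  q=3, n=1, num=8
  q=2, n=1, num=9
  q=1, n=1, num=10

Final answer: 10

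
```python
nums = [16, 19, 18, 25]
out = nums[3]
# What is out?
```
Trace:
  nums=[16, 19, 18, 25]
  nums=[16, 19, 18, 25], out=25

Final answer: 25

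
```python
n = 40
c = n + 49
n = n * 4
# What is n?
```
Trace:
  n=40
  n=40, c=89
  n=160, c=89

Final answer: 160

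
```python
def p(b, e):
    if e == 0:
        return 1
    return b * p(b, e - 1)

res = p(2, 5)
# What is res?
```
Call trace:
p(b=2, e=5)
  p(b=2, e=4)
    p(b=2, e=3)
      p(b=2, e=2)
        p(b=2, e=1)
          p(b=2, e=0)
          -> return 1
        -> return 2
      -> return 4
    -> return 8
  -> return 16
-> return 32

Final answer: 32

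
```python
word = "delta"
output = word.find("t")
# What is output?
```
Trace:
  word='delta'
  word='delta', output=3

Final answer: 3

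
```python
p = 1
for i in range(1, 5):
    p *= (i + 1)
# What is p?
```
Trace:
  p=1
  p=2, i=1
  p=6, i=2
  p=24, i=3
  p=120, i=4

Final answer: 120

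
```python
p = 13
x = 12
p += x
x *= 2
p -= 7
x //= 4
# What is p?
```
Trace:
  p=13
  p=13, x=12
  p=25, x=12
  p=25, x=24
  p=18, x=24
  p=18, x=6

Final answer: 18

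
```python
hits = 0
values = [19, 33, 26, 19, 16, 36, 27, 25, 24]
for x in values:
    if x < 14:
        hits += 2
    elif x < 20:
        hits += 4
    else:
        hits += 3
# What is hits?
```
Trace:
  hits=0
  hits=4, x=19
  hits=7, x=33
  hits=10, x=26
  hits=14, x=19
  hits=18, x=16
  hits=21, x=36
  hits=24, x=27
  hits=27, x=25
  hits=30, x=24

Final answer: 30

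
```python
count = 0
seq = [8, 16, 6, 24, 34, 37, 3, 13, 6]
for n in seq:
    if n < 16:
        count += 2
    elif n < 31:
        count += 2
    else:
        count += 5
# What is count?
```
Trace:
  count=0
  count=2, n=8
  count=4, n=16
  count=6, n=6
  count=8, n=24
  count=13, n=34
  count=18, n=37
  count=20, n=3
  count=22, n=13
  count=24, n=6

Final answer: 24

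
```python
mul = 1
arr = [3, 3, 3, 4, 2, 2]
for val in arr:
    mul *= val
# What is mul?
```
Trace:
  mul=1
  mul=3, val=3
  mul=9, val=3
  mul=27, val=3
  mul=108, val=4
  mul=216, val=2
  mul=432, val=2

Final answer: 432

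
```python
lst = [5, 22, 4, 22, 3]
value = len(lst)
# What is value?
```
Trace:
  lst=[5, 22, 4, 22, 3]
  lst=[5, 22, 4, 22, 3], value=5

Final answer: 5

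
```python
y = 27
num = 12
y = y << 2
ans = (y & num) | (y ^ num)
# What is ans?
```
Trace:
  y=27
  y=27, num=12
  y=108, num=12
  y=108, num=12, ans=108

Final answer: 108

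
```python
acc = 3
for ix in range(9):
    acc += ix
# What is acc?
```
Trace:
  acc=3
  acc=3, ix=0
  acc=4, ix=1
  acc=6, ix=2
  acc=9, ix=3
  acc=13, ix=4
  acc=18, ix=5
  acc=24, ix=6
  acc=31, ix=7
  acc=39, ix=8

Final answer: 39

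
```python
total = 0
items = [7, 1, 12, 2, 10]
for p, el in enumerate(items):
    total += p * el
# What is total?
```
Trace:
  total=0
  total=0, p=0, el=7
  total=1, p=1, el=1
  total=25, p=2, el=12
  total=31, p=3, el=2
  total=71, p=4, el=10

Final answer: 71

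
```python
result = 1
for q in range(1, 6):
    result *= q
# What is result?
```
Trace:
  result=1
  result=1, q=1
  result=2, q=2
  result=6, q=3
  result=24, q=4
  result=120, q=5

Final answer: 120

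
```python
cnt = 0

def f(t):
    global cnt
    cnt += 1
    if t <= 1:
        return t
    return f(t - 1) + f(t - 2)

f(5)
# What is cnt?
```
Call trace (a repeated sub-call is expanded the first time; later identical calls just restate its return value):
f(t=5)
  f(t=4)
    f(t=3)
      f(t=2)
        f(t=1)
        -> return 1
        f(t=0)
        -> return 0
      -> return 1
      f(t=1)
      -> return 1
    -> return 2
    f(t=2) -> return 1  (same call as traced above)
  -> return 3
  f(t=3) -> return 2  (same call as traced above)
-> return 5

cnt is incremented once per call, so count the calls in each subtree. Let C(t) = number of calls made by f(t).
C(0) = C(1) = 1 (base case, no recursion); C(t) = 1 + C(t - 1) + C(t - 2) otherwise.
C(2) = 1 + C(1) + C(0) = 1 + 1 + 1 = 3
C(3) = 1 + C(2) + C(1) = 1 + 3 + 1 = 5
C(4) = 1 + C(3) + C(2) = 1 + 5 + 3 = 9
C(5) = 1 + C(4) + C(3) = 1 + 9 + 5 = 15
cnt = C(5) = 15

Final answer: 15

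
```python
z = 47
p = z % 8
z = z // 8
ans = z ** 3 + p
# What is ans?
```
Trace:
  z=47
  z=47, p=7
  z=5, p=7
  z=5, p=7, ans=132

Final answer: 132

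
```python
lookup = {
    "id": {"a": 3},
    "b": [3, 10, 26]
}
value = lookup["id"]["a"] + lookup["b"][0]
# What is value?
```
Trace:
  lookup={'id': {'a': 3}, 'b': [3, 10, 26]}
  lookup={'id': {'a': 3}, 'b': [3, 10, 26]}, value=6

Final answer: 6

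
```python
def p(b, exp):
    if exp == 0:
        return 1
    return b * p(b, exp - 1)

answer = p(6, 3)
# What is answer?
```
Call trace:
p(b=6, exp=3)
  p(b=6, exp=2)
    p(b=6, exp=1)
      p(b=6, exp=0)
      -> return 1
    -> return 6
  -> return 36
-> return 216

Final answer: 216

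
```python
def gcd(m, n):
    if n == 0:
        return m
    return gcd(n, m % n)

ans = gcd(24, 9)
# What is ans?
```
Call trace:
gcd(m=24, n=9)
  gcd(m=9, n=6)
    gcd(m=6, n=3)
      gcd(m=3, n=0)
      -> return 3
    -> return 3
  -> return 3
-> return 3

Final answer: 3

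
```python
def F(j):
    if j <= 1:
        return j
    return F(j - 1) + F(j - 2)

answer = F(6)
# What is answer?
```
Call trace (a repeated sub-call is expanded the first time; later identical calls just restate its return value):
F(j=6)
  F(j=5)
    F(j=4)
      F(j=3)
        F(j=2)
          F(j=1)
          -> return 1
          F(j=0)
          -> return 0
        -> return 1
        F(j=1)
        -> return 1
      -> return 2
      F(j=2) -> return 1  (same call as traced above)
    -> return 3
    F(j=3) -> return 2  (same call as traced above)
  -> return 5
  F(j=4) -> return 3  (same call as traced above)
-> return 8

Final answer: 8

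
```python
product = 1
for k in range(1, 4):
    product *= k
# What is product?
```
Trace:
  product=1
  product=1, k=1
  product=2, k=2
  product=6, k=3

Final answer: 6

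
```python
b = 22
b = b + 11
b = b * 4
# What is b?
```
Trace:
  b=22
  b=33
  b=132

Final answer: 132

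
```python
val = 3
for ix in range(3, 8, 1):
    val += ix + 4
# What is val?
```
Trace:
  val=3
  val=10, ix=3
  val=18, ix=4
  val=27, ix=5
  val=37, ix=6
  val=48, ix=7

Final answer: 48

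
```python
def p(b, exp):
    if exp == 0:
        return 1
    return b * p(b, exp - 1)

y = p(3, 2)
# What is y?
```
Call trace:
p(b=3, exp=2)
  p(b=3, exp=1)
    p(b=3, exp=0)
    -> return 1
  -> return 3
-> return 9

Final answer: 9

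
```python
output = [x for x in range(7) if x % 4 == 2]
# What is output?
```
Trace:
  x=0
  x=1
  x=2
  x=3
  x=4
  x=5
  x=6
  output=[2, 6]

Final answer: [2, 6]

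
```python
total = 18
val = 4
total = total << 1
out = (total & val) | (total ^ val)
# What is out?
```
Trace:
  total=18
  total=18, val=4
  total=36, val=4
  total=36, val=4, out=36

Final answer: 36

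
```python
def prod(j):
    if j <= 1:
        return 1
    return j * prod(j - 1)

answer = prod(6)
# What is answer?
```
Call trace:
prod(j=6)
  prod(j=5)
    prod(j=4)
      prod(j=3)
        prod(j=2)
          prod(j=1)
          -> return 1
        -> return 2
      -> return 6
    -> return 24
  -> return 120
-> return 720

Final answer: 720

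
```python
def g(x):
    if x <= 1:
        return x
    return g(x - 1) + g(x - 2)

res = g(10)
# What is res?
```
Call trace (a repeated sub-call is expanded the first time; later identical calls just restate its return value):
g(x=10)
  g(x=9)
    g(x=8)
      g(x=7)
        g(x=6)
          g(x=5)
            g(x=4)
              g(x=3)
                g(x=2)
                  g(x=1)
                  -> return 1
                  g(x=0)
                  -> return 0
                -> return 1
                g(x=1)
                -> return 1
              -> return 2
              g(x=2) -> return 1  (same call as traced above)
            -> return 3
            g(x=3) -> return 2  (same call as traced above)
          -> return 5
          g(x=4) -> return 3  (same call as traced above)
        -> return 8
        g(x=5) -> return 5  (same call as traced above)
      -> return 13
      g(x=6) -> return 8  (same call as traced above)
    -> return 21
    g(x=7) -> return 13  (same call as traced above)
  -> return 34
  g(x=8) -> return 21  (same call as traced above)
-> return 55

Final answer: 55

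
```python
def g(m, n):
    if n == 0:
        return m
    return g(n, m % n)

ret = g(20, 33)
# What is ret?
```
Call trace:
g(m=20, n=33)
  g(m=33, n=20)
    g(m=20, n=13)
      g(m=13, n=7)
        g(m=7, n=6)
          g(m=6, n=1)
            g(m=1, n=0)
            -> return 1
          -> return 1
        -> return 1
      -> return 1
    -> return 1
  -> return 1
-> return 1

Final answer: 1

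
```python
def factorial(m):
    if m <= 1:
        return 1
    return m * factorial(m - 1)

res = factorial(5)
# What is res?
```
Call trace:
factorial(m=5)
  factorial(m=4)
    factorial(m=3)
      factorial(m=2)
        factorial(m=1)
        -> return 1
      -> return 2
    -> return 6
  -> return 24
-> return 120

Final answer: 120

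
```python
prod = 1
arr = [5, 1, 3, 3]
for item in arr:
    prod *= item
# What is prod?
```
Trace:
  prod=1
  prod=5, item=5
  prod=5, item=1
  prod=15, item=3
  prod=45, item=3

Final answer: 45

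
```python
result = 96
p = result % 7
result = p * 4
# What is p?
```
Trace:
  result=96
  result=96, p=5
  result=20, p=5

Final answer: 5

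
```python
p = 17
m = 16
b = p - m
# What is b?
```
Trace:
  p=17
  p=17, m=16
  p=17, m=16, b=1

Final answer: 1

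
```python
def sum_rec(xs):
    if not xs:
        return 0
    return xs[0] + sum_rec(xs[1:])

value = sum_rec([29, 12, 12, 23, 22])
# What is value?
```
Call trace:
sum_rec(xs=[29, 12, 12, 23, 22])
  sum_rec(xs=[12, 12, 23, 22])
    sum_rec(xs=[12, 23, 22])
      sum_rec(xs=[23, 22])
        sum_rec(xs=[22])
          sum_rec(xs=[])
          -> return 0
        -> return 22
      -> return 45
    -> return 57
  -> return 69
-> return 98

Final answer: 98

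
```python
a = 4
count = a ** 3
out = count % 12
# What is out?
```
Trace:
  a=4
  a=4, count=64
  a=4, count=64, out=4

Final answer: 4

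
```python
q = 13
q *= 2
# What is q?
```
Trace:
  q=13
  q=26

Final answer: 26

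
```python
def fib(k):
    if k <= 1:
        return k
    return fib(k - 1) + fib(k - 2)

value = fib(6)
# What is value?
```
Call trace (a repeated sub-call is expanded the first time; later identical calls just restate its return value):
fib(k=6)
  fib(k=5)
    fib(k=4)
      fib(k=3)
        fib(k=2)
          fib(k=1)
          -> return 1
          fib(k=0)
          -> return 0
        -> return 1
        fib(k=1)
        -> return 1
      -> return 2
      fib(k=2) -> return 1  (same call as traced above)
    -> return 3
    fib(k=3) -> return 2  (same call as traced above)
  -> return 5
  fib(k=4) -> return 3  (same call as traced above)
-> return 8

Final answer: 8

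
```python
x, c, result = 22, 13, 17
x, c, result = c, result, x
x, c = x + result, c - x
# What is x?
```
Trace:
  x=22, c=13, result=17
  x=13, c=17, result=22
  x=35, c=4, result=22

Final answer: 35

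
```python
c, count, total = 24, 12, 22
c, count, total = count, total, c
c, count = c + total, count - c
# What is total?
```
Trace:
  c=24, count=12, total=22
  c=12, count=22, total=24
  c=36, count=10, total=24

Final answer: 24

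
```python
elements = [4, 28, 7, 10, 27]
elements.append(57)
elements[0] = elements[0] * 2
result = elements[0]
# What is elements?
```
Trace:
  elements=[4, 28, 7, 10, 27]
  elements=[4, 28, 7, 10, 27, 57]
  elements=[8, 28, 7, 10, 27, 57]
  elements=[8, 28, 7, 10, 27, 57], result=8

Final answer: [8, 28, 7, 10, 27, 57]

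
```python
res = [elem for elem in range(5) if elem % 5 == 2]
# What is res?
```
Trace:
  elem=0
  elem=1
  elem=2
  elem=3
  elem=4
  res=[2]

Final answer: [2]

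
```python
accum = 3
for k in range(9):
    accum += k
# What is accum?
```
Trace:
  accum=3
  accum=3, k=0
  accum=4, k=1
  accum=6, k=2
  accum=9, k=3
  accum=13, k=4
  accum=18, k=5
  accum=24, k=6
  accum=31, k=7
  accum=39, k=8

Final answer: 39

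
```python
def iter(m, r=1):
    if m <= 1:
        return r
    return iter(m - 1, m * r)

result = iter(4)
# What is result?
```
Call trace:
iter(m=4, r=1)
  iter(m=3, r=4)
    iter(m=2, r=12)
      iter(m=1, r=24)
      -> return 24
    -> return 24
  -> return 24
-> return 24

Final answer: 24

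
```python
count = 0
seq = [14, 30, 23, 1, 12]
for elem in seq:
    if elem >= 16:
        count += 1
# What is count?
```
Trace:
  count=0
  count=0, elem=14
  count=1, elem=30
  count=2, elem=23
  count=2, elem=1
  count=2, elem=12

Final answer: 2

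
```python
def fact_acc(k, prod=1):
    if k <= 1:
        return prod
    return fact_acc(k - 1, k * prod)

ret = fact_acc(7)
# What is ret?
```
Call trace:
fact_acc(k=7, prod=1)
  fact_acc(k=6, prod=7)
    fact_acc(k=5, prod=42)
      fact_acc(k=4, prod=210)
        fact_acc(k=3, prod=840)
          fact_acc(k=2, prod=2520)
            fact_acc(k=1, prod=5040)
            -> return 5040
          -> return 5040
        -> return 5040
      -> return 5040
    -> return 5040
  -> return 5040
-> return 5040

Final answer: 5040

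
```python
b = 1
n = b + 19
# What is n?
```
Trace:
  b=1
  b=1, n=20

Final answer: 20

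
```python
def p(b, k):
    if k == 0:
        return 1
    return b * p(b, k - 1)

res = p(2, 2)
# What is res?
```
Call trace:
p(b=2, k=2)
  p(b=2, k=1)
    p(b=2, k=0)
    -> return 1
  -> return 2
-> return 4

Final answer: 4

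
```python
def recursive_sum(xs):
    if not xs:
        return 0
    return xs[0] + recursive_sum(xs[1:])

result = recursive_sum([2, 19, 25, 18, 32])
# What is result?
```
Call trace:
recursive_sum(xs=[2, 19, 25, 18, 32])
  recursive_sum(xs=[19, 25, 18, 32])
    recursive_sum(xs=[25, 18, 32])
      recursive_sum(xs=[18, 32])
        recursive_sum(xs=[32])
          recursive_sum(xs=[])
          -> return 0
        -> return 32
      -> return 50
    -> return 75
  -> return 94
-> return 96

Final answer: 96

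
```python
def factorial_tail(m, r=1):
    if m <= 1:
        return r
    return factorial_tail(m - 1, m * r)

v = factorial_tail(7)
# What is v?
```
Call trace:
factorial_tail(m=7, r=1)
  factorial_tail(m=6, r=7)
    factorial_tail(m=5, r=42)
      factorial_tail(m=4, r=210)
        factorial_tail(m=3, r=840)
          factorial_tail(m=2, r=2520)
            factorial_tail(m=1, r=5040)
            -> return 5040
          -> return 5040
        -> return 5040
      -> return 5040
    -> return 5040
  -> return 5040
-> return 5040

Final answer: 5040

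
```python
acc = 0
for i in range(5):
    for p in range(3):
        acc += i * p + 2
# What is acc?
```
Trace:
  acc=0
  acc=2, i=0, p=0
  acc=4, i=0, p=1
  acc=6, i=0, p=2
  acc=8, i=1, p=0
  acc=11, i=1, p=1
  acc=15, i=1, p=2
  acc=17, i=2, p=0
  acc=21, i=2, p=1
  acc=27, i=2, p=2
  acc=29, i=3, p=0
  acc=34, i=3, p=1
  acc=42, i=3, p=2
  acc=44, i=4, p=0
  acc=50, i=4, p=1
  acc=60, i=4, p=2

Final answer: 60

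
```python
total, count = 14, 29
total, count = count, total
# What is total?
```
Trace:
  total=14, count=29
  total=29, count=14

Final answer: 29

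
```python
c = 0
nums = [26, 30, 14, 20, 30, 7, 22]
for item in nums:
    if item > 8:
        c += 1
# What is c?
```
Trace:
  c=0
  c=1, item=26
  c=2, item=30
  c=3, item=14
  c=4, item=20
  c=5, item=30
  c=5, item=7
  c=6, item=22

Final answer: 6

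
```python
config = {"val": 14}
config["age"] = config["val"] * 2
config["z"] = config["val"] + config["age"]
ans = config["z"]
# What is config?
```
Trace:
  config={'val': 14}
  config={'val': 14, 'age': 28}
  config={'val': 14, 'age': 28, 'z': 42}
  config={'val': 14, 'age': 28, 'z': 42}, ans=42

Final answer: {'val': 14, 'age': 28, 'z': 42}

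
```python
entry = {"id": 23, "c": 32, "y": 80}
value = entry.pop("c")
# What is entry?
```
Trace:
  entry={'id': 23, 'c': 32, 'y': 80}
  entry={'id': 23, 'y': 80}, value=32

Final answer: {'id': 23, 'y': 80}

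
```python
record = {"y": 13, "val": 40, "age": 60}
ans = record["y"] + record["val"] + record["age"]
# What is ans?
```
Trace:
  record={'y': 13, 'val': 40, 'age': 60}
  record={'y': 13, 'val': 40, 'age': 60}, ans=113

Final answer: 113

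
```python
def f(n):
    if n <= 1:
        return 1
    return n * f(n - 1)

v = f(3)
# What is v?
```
Call trace:
f(n=3)
  f(n=2)
    f(n=1)
    -> return 1
  -> return 2
-> return 6

Final answer: 6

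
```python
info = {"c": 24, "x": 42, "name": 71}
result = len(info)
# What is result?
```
Trace:
  info={'c': 24, 'x': 42, 'name': 71}
  info={'c': 24, 'x': 42, 'name': 71}, result=3

Final answer: 3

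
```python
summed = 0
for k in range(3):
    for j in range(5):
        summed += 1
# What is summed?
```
Trace:
  summed=0
  summed=1, k=0, j=0
  summed=2, k=0, j=1
  summed=3, k=0, j=2
  summed=4, k=0, j=3
  summed=5, k=0, j=4
  summed=6, k=1, j=0
  summed=7, k=1, j=1
  summed=8, k=1, j=2
  summed=9, k=1, j=3
  summed=10, k=1, j=4
  summed=11, k=2, j=0
  summed=12, k=2, j=1
  summed=13, k=2, j=2
  summed=14, k=2, j=3
  summed=15, k=2, j=4

Final answer: 15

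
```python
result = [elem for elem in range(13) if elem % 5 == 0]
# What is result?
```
Trace:
  elem=0
  elem=1
  elem=2
  elem=3
  elem=4
  elem=5
  elem=6
  elem=7
  elem=8
  elem=9
  elem=10
  elem=11
  elem=12
  result=[0, 5, 10]

Final answer: [0, 5, 10]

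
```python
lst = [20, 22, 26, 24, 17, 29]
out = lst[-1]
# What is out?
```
Trace:
  lst=[20, 22, 26, 24, 17, 29]
  lst=[20, 22, 26, 24, 17, 29], out=29

Final answer: 29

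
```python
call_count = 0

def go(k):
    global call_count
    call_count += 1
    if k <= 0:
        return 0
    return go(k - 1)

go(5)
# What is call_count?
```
Call trace:
go(k=5)
  go(k=4)
    go(k=3)
      go(k=2)
        go(k=1)
          go(k=0)
          -> return 0
        -> return 0
      -> return 0
    -> return 0
  -> return 0
-> return 0

call_count is incremented once per call. go is entered once for each k = 5, 4, 3, 2, 1, 0 (the k <= 0 call returns without recursing), i.e. 5 + 1 calls.
call_count = 6

Final answer: 6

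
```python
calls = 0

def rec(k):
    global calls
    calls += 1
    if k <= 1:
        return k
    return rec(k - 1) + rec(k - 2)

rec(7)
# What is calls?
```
Call trace (a repeated sub-call is expanded the first time; later identical calls just restate its return value):
rec(k=7)
  rec(k=6)
    rec(k=5)
      rec(k=4)
        rec(k=3)
          rec(k=2)
            rec(k=1)
            -> return 1
            rec(k=0)
            -> return 0
          -> return 1
          rec(k=1)
          -> return 1
        -> return 2
        rec(k=2) -> return 1  (same call as traced above)
      -> return 3
      rec(k=3) -> return 2  (same call as traced above)
    -> return 5
    rec(k=4) -> return 3  (same call as traced above)
  -> return 8
  rec(k=5) -> return 5  (same call as traced above)
-> return 13

calls is incremented once per call, so count the calls in each subtree. Let C(k) = number of calls made by rec(k).
C(0) = C(1) = 1 (base case, no recursion); C(k) = 1 + C(k - 1) + C(k - 2) otherwise.
C(2) = 1 + C(1) + C(0) = 1 + 1 + 1 = 3
C(3) = 1 + C(2) + C(1) = 1 + 3 + 1 = 5
C(4) = 1 + C(3) + C(2) = 1 + 5 + 3 = 9
C(5) = 1 + C(4) + C(3) = 1 + 9 + 5 = 15
C(6) = 1 + C(5) + C(4) = 1 + 15 + 9 = 25
C(7) = 1 + C(6) + C(5) = 1 + 25 + 15 = 41
calls = C(7) = 41

Final answer: 41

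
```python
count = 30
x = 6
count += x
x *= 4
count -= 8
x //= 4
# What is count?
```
Trace:
  count=30
  count=30, x=6
  count=36, x=6
  count=36, x=24
  count=28, x=24
  count=28, x=6

Final answer: 28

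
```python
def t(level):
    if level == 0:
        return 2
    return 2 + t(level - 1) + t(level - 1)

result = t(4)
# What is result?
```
Call trace (a repeated sub-call is expanded the first time; later identical calls just restate its return value):
t(level=4)
  t(level=3)
    t(level=2)
      t(level=1)
        t(level=0)
        -> return 2
        t(level=0)
        -> return 2
      -> return 6
      t(level=1) -> return 6  (same call as traced above)
    -> return 14
    t(level=2) -> return 14  (same call as traced above)
  -> return 30
  t(level=3) -> return 30  (same call as traced above)
-> return 62

Final answer: 62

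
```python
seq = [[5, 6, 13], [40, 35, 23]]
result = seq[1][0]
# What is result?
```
Trace:
  seq=[[5, 6, 13], [40, 35, 23]]
  seq=[[5, 6, 13], [40, 35, 23]], result=40

Final answer: 40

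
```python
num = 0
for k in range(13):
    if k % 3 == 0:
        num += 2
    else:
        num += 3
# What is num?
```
Trace:
  num=0
  num=2, k=0
  num=5, k=1
  num=8, k=2
  num=10, k=3
  num=13, k=4
  num=16, k=5
  num=18, k=6
  num=21, k=7
  num=24, k=8
  num=26, k=9
  num=29, k=10
  num=32, k=11
  num=34, k=12

Final answer: 34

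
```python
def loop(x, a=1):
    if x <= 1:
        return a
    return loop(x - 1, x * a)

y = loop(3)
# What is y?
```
Call trace:
loop(x=3, a=1)
  loop(x=2, a=3)
    loop(x=1, a=6)
    -> return 6
  -> return 6
-> return 6

Final answer: 6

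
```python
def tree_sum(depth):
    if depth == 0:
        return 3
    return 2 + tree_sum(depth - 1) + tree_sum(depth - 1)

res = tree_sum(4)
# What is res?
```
Call trace (a repeated sub-call is expanded the first time; later identical calls just restate its return value):
tree_sum(depth=4)
  tree_sum(depth=3)
    tree_sum(depth=2)
      tree_sum(depth=1)
        tree_sum(depth=0)
        -> return 3
        tree_sum(depth=0)
        -> return 3
      -> return 8
      tree_sum(depth=1) -> return 8  (same call as traced above)
    -> return 18
    tree_sum(depth=2) -> return 18  (same call as traced above)
  -> return 38
  tree_sum(depth=3) -> return 38  (same call as traced above)
-> return 78

Final answer: 78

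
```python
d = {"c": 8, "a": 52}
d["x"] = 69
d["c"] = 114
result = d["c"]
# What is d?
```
Trace:
  d={'c': 8, 'a': 52}
  d={'c': 8, 'a': 52, 'x': 69}
  d={'c': 114, 'a': 52, 'x': 69}
  d={'c': 114, 'a': 52, 'x': 69}, result=114

Final answer: {'c': 114, 'a': 52, 'x': 69}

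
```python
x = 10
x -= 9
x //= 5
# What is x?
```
Trace:
  x=10
  x=1
  x=0

Final answer: 0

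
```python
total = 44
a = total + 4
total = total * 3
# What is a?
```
Trace:
  total=44
  total=44, a=48
  total=132, a=48

Final answer: 48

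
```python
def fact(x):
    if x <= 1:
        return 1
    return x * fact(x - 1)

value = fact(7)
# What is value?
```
Call trace:
fact(x=7)
  fact(x=6)
    fact(x=5)
      fact(x=4)
        fact(x=3)
          fact(x=2)
            fact(x=1)
            -> return 1
          -> return 2
        -> return 6
      -> return 24
    -> return 120
  -> return 720
-> return 5040

Final answer: 5040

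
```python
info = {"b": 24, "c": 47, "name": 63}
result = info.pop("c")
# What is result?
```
Trace:
  info={'b': 24, 'c': 47, 'name': 63}
  info={'b': 24, 'name': 63}, result=47

Final answer: 47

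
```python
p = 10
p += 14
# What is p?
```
Trace:
  p=10
  p=24

Final answer: 24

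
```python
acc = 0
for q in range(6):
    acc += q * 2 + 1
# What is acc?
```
Trace:
  acc=0
  acc=1, q=0
  acc=4, q=1
  acc=9, q=2
  acc=16, q=3
  acc=25, q=4
  acc=36, q=5

Final answer: 36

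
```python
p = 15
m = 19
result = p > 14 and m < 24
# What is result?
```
Trace:
  p=15
  p=15, m=19
  p=15, m=19, result=True

Final answer: True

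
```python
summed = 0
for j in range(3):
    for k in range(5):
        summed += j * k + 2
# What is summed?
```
Trace:
  summed=0
  summed=2, j=0, k=0
  summed=4, j=0, k=1
  summed=6, j=0, k=2
  summed=8, j=0, k=3
  summed=10, j=0, k=4
  summed=12, j=1, k=0
  summed=15, j=1, k=1
  summed=19, j=1, k=2
  summed=24, j=1, k=3
  summed=30, j=1, k=4
  summed=32, j=2, k=0
  summed=36, j=2, k=1
  summed=42, j=2, k=2
  summed=50, j=2, k=3
  summed=60, j=2, k=4

Final answer: 60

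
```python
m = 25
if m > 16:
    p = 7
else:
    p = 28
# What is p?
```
Trace:
  m=25
  m=25, p=7

Final answer: 7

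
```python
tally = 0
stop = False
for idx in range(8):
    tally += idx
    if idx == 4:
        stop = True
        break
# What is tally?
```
Trace:
  tally=0
  tally=0, stop=False
  tally=0, stop=False, idx=0
  tally=1, stop=False, idx=1
  tally=3, stop=False, idx=2
  tally=6, stop=False, idx=3
  tally=10, stop=True, idx=4

Final answer: 10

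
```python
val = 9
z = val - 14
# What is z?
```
Trace:
  val=9
  val=9, z=-5

Final answer: -5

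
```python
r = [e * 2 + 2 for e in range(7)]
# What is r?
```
Trace:
  e=0
  e=1
  e=2
  e=3
  e=4
  e=5
  e=6
  r=[2, 4, 6, 8, 10, 12, 14]

Final answer: [2, 4, 6, 8, 10, 12, 14]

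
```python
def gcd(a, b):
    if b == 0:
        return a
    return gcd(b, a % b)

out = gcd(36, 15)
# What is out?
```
Call trace:
gcd(a=36, b=15)
  gcd(a=15, b=6)
    gcd(a=6, b=3)
      gcd(a=3, b=0)
      -> return 3
    -> return 3
  -> return 3
-> return 3

Final answer: 3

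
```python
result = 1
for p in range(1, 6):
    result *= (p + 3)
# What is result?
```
Trace:
  result=1
  result=4, p=1
  result=20, p=2
  result=120, p=3
  result=840, p=4
  result=6720, p=5

Final answer: 6720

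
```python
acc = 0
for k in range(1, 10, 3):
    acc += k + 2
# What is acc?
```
Trace:
  acc=0
  acc=3, k=1
  acc=9, k=4
  acc=18, k=7

Final answer: 18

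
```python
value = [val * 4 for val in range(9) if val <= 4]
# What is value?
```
Trace:
  val=0
  val=1
  val=2
  val=3
  val=4
  val=5
  val=6
  val=7
  val=8
  value=[0, 4, 8, 12, 16]

Final answer: [0, 4, 8, 12, 16]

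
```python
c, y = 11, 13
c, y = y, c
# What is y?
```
Trace:
  c=11, y=13
  c=13, y=11

Final answer: 11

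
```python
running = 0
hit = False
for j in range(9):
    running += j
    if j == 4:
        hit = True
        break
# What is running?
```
Trace:
  running=0
  running=0, hit=False
  running=0, hit=False, j=0
  running=1, hit=False, j=1
  running=3, hit=False, j=2
  running=6, hit=False, j=3
  running=10, hit=True, j=4

Final answer: 10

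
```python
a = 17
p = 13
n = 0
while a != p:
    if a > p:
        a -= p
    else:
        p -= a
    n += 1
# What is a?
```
Trace:
  a=17
  a=17, p=13
  a=17, p=13, n=0
  a=4, p=13, n=1
  a=4, p=9, n=2
  a=4, p=5, n=3
  a=4, p=1, n=4
  a=3, p=1, n=5
  a=2, p=1, n=6
  a=1, p=1, n=7

Final answer: 1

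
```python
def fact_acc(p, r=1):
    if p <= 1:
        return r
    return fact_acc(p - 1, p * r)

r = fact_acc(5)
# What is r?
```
Call trace:
fact_acc(p=5, r=1)
  fact_acc(p=4, r=5)
    fact_acc(p=3, r=20)
      fact_acc(p=2, r=60)
        fact_acc(p=1, r=120)
        -> return 120
      -> return 120
    -> return 120
  -> return 120
-> return 120

Final answer: 120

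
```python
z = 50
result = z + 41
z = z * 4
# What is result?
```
Trace:
  z=50
  z=50, result=91
  z=200, result=91

Final answer: 91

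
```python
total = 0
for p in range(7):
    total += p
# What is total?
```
Trace:
  total=0
  total=0, p=0
  total=1, p=1
  total=3, p=2
  total=6, p=3
  total=10, p=4
  total=15, p=5
  total=21, p=6

Final answer: 21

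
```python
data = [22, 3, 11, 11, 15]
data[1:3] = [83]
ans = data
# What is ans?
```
Trace:
  data=[22, 3, 11, 11, 15]
  data=[22, 83, 11, 15]
  data=[22, 83, 11, 15], ans=[22, 83, 11, 15]

Final answer: [22, 83, 11, 15]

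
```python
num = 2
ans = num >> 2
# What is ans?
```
Trace:
  num=2
  num=2, ans=0

Final answer: 0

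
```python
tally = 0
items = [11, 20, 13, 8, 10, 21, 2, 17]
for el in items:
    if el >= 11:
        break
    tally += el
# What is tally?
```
Trace:
  tally=0
  tally=0, el=11

Final answer: 0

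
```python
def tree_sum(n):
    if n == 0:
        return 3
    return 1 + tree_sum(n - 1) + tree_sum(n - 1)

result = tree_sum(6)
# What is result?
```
Call trace (a repeated sub-call is expanded the first time; later identical calls just restate its return value):
tree_sum(n=6)
  tree_sum(n=5)
    tree_sum(n=4)
      tree_sum(n=3)
        tree_sum(n=2)
          tree_sum(n=1)
            tree_sum(n=0)
            -> return 3
            tree_sum(n=0)
            -> return 3
          -> return 7
          tree_sum(n=1) -> return 7  (same call as traced above)
        -> return 15
        tree_sum(n=2) -> return 15  (same call as traced above)
      -> return 31
      tree_sum(n=3) -> return 31  (same call as traced above)
    -> return 63
    tree_sum(n=4) -> return 63  (same call as traced above)
  -> return 127
  tree_sum(n=5) -> return 127  (same call as traced above)
-> return 255

Final answer: 255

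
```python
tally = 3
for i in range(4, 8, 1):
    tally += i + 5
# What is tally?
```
Trace:
  tally=3
  tally=12, i=4
  tally=22, i=5
  tally=33, i=6
  tally=45, i=7

Final answer: 45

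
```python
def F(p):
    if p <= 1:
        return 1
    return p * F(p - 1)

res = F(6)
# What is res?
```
Call trace:
F(p=6)
  F(p=5)
    F(p=4)
      F(p=3)
        F(p=2)
          F(p=1)
          -> return 1
        -> return 2
      -> return 6
    -> return 24
  -> return 120
-> return 720

Final answer: 720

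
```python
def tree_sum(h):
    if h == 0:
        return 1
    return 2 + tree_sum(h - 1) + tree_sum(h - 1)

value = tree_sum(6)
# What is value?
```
Call trace (a repeated sub-call is expanded the first time; later identical calls just restate its return value):
tree_sum(h=6)
  tree_sum(h=5)
    tree_sum(h=4)
      tree_sum(h=3)
        tree_sum(h=2)
          tree_sum(h=1)
            tree_sum(h=0)
            -> return 1
            tree_sum(h=0)
            -> return 1
          -> return 4
          tree_sum(h=1) -> return 4  (same call as traced above)
        -> return 10
        tree_sum(h=2) -> return 10  (same call as traced above)
      -> return 22
      tree_sum(h=3) -> return 22  (same call as traced above)
    -> return 46
    tree_sum(h=4) -> return 46  (same call as traced above)
  -> return 94
  tree_sum(h=5) -> return 94  (same call as traced above)
-> return 190

Final answer: 190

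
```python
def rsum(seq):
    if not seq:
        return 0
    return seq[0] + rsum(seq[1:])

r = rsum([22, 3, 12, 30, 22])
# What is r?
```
Call trace:
rsum(seq=[22, 3, 12, 30, 22])
  rsum(seq=[3, 12, 30, 22])
    rsum(seq=[12, 30, 22])
      rsum(seq=[30, 22])
        rsum(seq=[22])
          rsum(seq=[])
          -> return 0
        -> return 22
      -> return 52
    -> return 64
  -> return 67
-> return 89

Final answer: 89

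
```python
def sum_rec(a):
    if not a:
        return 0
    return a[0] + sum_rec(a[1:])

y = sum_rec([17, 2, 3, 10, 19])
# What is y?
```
Call trace:
sum_rec(a=[17, 2, 3, 10, 19])
  sum_rec(a=[2, 3, 10, 19])
    sum_rec(a=[3, 10, 19])
      sum_rec(a=[10, 19])
        sum_rec(a=[19])
          sum_rec(a=[])
          -> return 0
        -> return 19
      -> return 29
    -> return 32
  -> return 34
-> return 51

Final answer: 51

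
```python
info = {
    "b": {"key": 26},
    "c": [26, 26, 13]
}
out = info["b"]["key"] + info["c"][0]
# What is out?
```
Trace:
  info={'b': {'key': 26}, 'c': [26, 26, 13]}
  info={'b': {'key': 26}, 'c': [26, 26, 13]}, out=52

Final answer: 52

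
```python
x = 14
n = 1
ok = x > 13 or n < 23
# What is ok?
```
Trace:
  x=14
  x=14, n=1
  x=14, n=1, ok=True

Final answer: True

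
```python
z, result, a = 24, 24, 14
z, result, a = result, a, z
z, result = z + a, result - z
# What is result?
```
Trace:
  z=24, result=24, a=14
  z=24, result=14, a=24
  z=48, result=-10, a=24

Final answer: -10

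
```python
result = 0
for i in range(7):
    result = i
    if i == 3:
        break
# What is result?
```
Trace:
  result=0
  result=0, i=0
  result=1, i=1
  result=2, i=2
  result=3, i=3

Final answer: 3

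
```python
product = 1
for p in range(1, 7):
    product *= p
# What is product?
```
Trace:
  product=1
  product=1, p=1
  product=2, p=2
  product=6, p=3
  product=24, p=4
  product=120, p=5
  product=720, p=6

Final answer: 720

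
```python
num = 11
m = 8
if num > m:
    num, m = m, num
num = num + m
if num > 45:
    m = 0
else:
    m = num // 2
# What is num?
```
Trace:
  num=11
  num=11, m=8
  num=8, m=11
  num=19, m=11
  num=19, m=9

Final answer: 19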